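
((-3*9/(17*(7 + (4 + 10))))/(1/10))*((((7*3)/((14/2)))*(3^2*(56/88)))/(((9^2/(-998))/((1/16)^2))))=7485/11968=0.63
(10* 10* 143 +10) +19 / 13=186049 / 13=14311.46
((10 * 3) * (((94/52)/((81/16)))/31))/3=3760/32643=0.12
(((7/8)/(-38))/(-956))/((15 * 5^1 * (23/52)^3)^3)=304052206022656/3450530068187406890625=0.00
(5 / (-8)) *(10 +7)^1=-85 / 8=-10.62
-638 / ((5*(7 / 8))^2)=-33.33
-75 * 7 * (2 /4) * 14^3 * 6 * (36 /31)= -155584800 /31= -5018864.52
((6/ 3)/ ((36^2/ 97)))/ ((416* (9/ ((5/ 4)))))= 485/ 9704448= 0.00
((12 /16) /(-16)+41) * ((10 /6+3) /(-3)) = -18347 /288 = -63.70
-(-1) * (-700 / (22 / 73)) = -25550 / 11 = -2322.73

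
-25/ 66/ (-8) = 25/ 528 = 0.05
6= 6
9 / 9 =1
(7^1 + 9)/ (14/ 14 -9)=-2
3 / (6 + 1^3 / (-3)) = 0.53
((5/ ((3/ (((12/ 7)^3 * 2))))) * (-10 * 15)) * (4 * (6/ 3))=-6912000/ 343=-20151.60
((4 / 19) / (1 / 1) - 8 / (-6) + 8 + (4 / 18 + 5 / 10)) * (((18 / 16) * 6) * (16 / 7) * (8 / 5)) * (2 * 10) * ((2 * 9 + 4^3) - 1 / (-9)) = 166056256 / 399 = 416181.09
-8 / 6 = -4 / 3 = -1.33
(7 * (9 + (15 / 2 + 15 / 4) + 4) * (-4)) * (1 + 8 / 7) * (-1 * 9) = 13095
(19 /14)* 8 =10.86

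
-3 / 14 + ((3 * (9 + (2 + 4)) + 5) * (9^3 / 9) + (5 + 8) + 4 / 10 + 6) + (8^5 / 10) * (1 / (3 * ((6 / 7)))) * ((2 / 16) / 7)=2577923 / 630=4091.94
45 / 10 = 9 / 2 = 4.50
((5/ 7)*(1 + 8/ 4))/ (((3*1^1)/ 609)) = 435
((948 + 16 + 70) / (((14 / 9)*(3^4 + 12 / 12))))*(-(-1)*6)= 13959 / 287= 48.64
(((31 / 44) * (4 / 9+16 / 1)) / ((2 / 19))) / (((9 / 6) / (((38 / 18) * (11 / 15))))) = 414067 / 3645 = 113.60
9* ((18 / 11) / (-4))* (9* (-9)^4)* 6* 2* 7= -200884698 / 11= -18262245.27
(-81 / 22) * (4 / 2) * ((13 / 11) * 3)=-3159 / 121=-26.11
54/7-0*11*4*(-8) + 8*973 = 54542/7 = 7791.71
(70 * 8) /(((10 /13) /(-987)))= -718536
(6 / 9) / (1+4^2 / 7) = 14 / 69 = 0.20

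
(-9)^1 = -9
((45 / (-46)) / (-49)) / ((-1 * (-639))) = 5 / 160034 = 0.00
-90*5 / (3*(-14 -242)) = 75 / 128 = 0.59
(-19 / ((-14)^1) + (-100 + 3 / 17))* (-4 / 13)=46870 / 1547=30.30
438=438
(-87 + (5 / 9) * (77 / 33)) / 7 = -2314 / 189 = -12.24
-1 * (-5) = 5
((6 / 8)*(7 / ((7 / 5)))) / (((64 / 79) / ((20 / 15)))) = 395 / 64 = 6.17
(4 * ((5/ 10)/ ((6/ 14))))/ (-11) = -0.42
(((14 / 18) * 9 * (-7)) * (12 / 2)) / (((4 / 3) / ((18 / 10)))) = -3969 / 10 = -396.90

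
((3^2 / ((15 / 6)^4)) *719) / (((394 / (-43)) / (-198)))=440752752 / 123125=3579.72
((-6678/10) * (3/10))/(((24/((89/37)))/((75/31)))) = -891513/18352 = -48.58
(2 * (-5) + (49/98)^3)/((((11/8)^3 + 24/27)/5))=-45504/3215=-14.15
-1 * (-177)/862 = 177/862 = 0.21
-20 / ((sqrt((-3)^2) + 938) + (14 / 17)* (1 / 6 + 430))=-510 / 33029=-0.02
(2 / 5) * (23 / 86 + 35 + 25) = 5183 / 215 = 24.11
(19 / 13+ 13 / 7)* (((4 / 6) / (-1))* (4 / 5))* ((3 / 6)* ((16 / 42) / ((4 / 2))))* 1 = -4832 / 28665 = -0.17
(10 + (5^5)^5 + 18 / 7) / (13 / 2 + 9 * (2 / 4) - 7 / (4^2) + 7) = 33378601074218751408 / 1967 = 16969293886232207.12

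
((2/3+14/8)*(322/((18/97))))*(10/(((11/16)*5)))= 3623144/297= 12199.14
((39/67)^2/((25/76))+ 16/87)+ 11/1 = 12.21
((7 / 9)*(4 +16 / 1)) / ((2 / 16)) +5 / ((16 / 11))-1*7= 17407 / 144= 120.88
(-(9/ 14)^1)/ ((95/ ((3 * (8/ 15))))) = -36/ 3325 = -0.01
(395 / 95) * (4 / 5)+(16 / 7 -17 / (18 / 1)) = 55871 / 11970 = 4.67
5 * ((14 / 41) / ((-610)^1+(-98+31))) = -70 / 27757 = -0.00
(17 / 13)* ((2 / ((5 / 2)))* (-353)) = -24004 / 65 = -369.29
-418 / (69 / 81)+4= -11194 / 23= -486.70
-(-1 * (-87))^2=-7569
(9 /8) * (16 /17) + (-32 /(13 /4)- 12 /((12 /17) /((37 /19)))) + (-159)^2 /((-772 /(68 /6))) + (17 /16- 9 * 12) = -6742163521 /12966512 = -519.97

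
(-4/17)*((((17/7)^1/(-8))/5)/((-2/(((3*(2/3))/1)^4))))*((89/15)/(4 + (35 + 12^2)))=-356/96075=-0.00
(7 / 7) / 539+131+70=201.00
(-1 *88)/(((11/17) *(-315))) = 136/315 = 0.43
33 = 33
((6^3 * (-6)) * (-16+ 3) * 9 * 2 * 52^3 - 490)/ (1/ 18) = 767544192396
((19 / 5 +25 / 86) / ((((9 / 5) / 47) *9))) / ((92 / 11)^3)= 110037763 / 5424340608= 0.02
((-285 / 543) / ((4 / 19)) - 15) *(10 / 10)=-12665 / 724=-17.49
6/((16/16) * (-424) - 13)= -6/437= -0.01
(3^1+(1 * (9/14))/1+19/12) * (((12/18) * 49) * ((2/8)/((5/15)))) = 3073/24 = 128.04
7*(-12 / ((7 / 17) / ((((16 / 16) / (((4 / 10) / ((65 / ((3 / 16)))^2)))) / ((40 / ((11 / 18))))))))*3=-25282400 / 9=-2809155.56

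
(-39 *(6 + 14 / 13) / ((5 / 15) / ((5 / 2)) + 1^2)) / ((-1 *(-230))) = -18 / 17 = -1.06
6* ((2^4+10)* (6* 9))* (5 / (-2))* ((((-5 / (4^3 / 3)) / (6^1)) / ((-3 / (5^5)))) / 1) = -27421875 / 32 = -856933.59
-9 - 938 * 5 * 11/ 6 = -25822/ 3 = -8607.33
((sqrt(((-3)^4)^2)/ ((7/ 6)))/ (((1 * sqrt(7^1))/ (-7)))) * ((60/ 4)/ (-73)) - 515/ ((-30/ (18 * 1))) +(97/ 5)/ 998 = 7290 * sqrt(7)/ 511 +1542007/ 4990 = 346.76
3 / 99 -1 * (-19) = 19.03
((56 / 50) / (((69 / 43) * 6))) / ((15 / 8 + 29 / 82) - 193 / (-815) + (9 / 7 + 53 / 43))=9687783728 / 415043620515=0.02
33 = 33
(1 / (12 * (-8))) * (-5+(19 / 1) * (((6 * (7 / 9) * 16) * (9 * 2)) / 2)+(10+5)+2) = -1065 / 8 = -133.12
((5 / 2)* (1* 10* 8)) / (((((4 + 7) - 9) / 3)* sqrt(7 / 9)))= 900* sqrt(7) / 7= 340.17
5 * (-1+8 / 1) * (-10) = -350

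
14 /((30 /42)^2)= 686 /25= 27.44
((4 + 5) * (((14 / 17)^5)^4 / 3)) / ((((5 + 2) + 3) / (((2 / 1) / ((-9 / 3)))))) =-83668255425284801560576 / 20321157033237862612008005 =-0.00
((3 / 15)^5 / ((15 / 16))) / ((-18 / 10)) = -0.00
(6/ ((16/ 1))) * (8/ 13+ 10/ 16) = 387/ 832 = 0.47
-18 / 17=-1.06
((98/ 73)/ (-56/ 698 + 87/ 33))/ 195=376222/ 139688055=0.00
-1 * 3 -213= -216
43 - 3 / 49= 2104 / 49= 42.94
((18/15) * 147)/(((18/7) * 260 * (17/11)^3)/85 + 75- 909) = -1369599/6249895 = -0.22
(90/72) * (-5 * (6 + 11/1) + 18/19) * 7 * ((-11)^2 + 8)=-7210455/76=-94874.41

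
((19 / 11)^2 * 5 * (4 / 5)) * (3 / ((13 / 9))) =38988 / 1573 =24.79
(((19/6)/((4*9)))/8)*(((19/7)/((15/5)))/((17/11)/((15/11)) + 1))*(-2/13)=-1805/2515968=-0.00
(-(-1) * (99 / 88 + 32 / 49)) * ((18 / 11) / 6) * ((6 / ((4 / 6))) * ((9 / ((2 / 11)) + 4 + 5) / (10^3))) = 2201823 / 8624000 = 0.26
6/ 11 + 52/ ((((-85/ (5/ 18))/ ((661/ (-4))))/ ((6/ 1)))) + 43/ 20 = 1920703/ 11220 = 171.19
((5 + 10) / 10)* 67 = 201 / 2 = 100.50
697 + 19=716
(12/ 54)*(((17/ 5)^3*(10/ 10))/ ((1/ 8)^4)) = 40247296/ 1125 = 35775.37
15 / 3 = 5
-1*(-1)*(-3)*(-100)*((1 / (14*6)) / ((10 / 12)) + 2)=4230 / 7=604.29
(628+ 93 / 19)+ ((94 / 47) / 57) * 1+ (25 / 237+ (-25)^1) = 912661 / 1501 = 608.04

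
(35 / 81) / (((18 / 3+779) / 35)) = 245 / 12717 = 0.02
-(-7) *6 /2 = 21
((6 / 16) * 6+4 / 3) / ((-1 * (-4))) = 43 / 48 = 0.90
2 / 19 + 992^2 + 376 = 18704362 / 19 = 984440.11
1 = 1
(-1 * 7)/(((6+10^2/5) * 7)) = -0.04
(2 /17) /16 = 1 /136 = 0.01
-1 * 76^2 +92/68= -98169/17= -5774.65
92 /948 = 23 /237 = 0.10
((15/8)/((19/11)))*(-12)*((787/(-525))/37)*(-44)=-571362/24605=-23.22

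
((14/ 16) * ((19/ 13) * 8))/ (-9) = -133/ 117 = -1.14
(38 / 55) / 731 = 38 / 40205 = 0.00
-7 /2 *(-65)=455 /2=227.50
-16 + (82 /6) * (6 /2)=25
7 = 7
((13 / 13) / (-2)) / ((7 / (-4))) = 0.29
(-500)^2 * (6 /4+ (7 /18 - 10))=-18250000 /9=-2027777.78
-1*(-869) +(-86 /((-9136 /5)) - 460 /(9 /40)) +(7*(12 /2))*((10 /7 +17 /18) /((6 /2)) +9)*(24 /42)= -270635887 /287784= -940.41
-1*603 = -603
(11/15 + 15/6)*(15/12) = 4.04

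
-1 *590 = -590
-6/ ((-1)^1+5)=-3/ 2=-1.50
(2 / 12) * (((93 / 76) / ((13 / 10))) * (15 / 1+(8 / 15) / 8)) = 3503 / 1482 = 2.36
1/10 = 0.10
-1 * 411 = -411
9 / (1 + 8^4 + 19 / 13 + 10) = 117 / 53410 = 0.00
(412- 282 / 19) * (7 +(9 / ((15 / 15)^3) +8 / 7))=129360 / 19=6808.42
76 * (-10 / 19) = -40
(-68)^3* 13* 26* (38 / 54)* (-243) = 18173540736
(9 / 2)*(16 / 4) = 18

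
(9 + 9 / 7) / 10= 1.03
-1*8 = -8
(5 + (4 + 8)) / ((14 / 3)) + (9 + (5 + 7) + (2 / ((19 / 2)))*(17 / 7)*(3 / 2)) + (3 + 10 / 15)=23203 / 798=29.08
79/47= 1.68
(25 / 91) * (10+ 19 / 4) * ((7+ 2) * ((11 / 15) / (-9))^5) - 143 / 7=-211704675787 / 10363099500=-20.43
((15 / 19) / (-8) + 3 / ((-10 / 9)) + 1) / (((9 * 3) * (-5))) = 1367 / 102600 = 0.01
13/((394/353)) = 4589/394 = 11.65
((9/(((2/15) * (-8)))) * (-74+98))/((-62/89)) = 36045/124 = 290.69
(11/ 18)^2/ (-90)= -121/ 29160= -0.00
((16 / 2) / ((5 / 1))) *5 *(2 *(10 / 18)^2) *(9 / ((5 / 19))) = 1520 / 9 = 168.89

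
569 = 569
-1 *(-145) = 145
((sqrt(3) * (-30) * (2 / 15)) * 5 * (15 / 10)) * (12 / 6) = -60 * sqrt(3) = -103.92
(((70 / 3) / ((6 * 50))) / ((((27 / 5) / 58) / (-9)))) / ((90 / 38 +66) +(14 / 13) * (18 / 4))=-50141 / 488268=-0.10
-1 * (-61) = 61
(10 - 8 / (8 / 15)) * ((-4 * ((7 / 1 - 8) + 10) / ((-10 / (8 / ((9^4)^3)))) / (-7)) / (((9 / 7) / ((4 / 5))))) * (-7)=-448 / 1412147682405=-0.00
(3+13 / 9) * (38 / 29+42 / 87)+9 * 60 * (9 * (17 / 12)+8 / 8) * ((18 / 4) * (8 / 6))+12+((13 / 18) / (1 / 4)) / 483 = 5618624800 / 126063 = 44569.98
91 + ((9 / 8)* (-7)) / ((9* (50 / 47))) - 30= 24071 / 400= 60.18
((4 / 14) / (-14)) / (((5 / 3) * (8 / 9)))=-27 / 1960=-0.01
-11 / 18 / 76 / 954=-11 / 1305072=-0.00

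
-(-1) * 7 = 7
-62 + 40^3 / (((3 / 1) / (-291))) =-6208062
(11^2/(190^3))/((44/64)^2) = 32/857375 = 0.00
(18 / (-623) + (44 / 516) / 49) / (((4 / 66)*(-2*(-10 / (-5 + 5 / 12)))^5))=27060594275 / 95563208982528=0.00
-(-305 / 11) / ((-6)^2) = 0.77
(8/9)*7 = 6.22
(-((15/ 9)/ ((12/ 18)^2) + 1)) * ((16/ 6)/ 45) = -38/ 135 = -0.28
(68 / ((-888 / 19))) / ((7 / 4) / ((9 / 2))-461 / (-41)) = -2337 / 18685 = -0.13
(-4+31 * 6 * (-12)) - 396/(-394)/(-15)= -2202526/985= -2236.07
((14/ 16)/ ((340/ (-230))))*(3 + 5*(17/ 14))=-2921/ 544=-5.37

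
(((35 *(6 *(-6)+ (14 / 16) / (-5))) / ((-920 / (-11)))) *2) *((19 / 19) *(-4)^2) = -484.43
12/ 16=0.75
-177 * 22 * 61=-237534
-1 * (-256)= 256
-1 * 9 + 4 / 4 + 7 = -1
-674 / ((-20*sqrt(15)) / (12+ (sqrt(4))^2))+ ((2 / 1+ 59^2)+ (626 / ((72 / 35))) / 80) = 2696*sqrt(15) / 75+ 2008399 / 576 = 3626.02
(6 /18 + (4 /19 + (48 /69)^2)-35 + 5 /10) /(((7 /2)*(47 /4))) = -8074300 /9920337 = -0.81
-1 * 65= -65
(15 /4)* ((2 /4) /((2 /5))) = 75 /16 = 4.69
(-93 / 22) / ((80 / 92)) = -2139 / 440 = -4.86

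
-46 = -46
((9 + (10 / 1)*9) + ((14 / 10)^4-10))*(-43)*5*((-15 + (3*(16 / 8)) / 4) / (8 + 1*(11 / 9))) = 303156837 / 10375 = 29219.94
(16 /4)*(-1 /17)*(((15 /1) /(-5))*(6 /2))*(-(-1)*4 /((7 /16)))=19.36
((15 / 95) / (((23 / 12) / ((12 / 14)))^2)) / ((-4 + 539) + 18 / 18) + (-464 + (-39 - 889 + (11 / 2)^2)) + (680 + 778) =12704019481 / 131989732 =96.25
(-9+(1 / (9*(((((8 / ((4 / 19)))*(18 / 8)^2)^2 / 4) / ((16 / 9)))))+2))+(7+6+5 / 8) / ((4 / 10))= 83071202569 / 3069603216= 27.06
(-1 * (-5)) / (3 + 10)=0.38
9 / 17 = 0.53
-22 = -22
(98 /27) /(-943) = -98 /25461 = -0.00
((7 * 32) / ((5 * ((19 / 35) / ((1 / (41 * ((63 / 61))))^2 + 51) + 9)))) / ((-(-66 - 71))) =76220493440 / 2100245909481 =0.04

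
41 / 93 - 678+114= -563.56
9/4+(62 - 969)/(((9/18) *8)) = -449/2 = -224.50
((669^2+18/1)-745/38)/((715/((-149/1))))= -2534081293/27170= -93267.62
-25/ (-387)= 25/ 387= 0.06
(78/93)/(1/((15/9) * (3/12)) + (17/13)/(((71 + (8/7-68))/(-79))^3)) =-0.00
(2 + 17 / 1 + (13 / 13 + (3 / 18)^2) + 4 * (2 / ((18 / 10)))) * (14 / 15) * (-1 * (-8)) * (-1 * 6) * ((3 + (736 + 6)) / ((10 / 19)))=-69835108 / 45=-1551891.29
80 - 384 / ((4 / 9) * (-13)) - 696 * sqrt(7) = 1904 / 13 - 696 * sqrt(7) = -1694.98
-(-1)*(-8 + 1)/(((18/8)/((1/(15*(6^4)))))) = -7/43740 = -0.00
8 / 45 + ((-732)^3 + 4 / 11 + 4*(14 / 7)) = -194150463932 / 495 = -392223159.46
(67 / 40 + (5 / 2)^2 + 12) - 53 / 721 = 572517 / 28840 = 19.85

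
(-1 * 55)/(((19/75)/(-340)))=1402500/19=73815.79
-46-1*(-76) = 30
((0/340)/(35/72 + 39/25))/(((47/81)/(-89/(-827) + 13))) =0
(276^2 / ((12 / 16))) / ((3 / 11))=372416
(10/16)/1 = 0.62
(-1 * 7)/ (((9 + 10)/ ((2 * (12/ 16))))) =-21/ 38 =-0.55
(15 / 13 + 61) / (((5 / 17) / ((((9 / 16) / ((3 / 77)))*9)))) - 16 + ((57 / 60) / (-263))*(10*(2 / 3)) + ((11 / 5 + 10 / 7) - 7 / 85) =335005048243 / 12205830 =27446.31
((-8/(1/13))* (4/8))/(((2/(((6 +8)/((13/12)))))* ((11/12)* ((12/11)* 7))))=-48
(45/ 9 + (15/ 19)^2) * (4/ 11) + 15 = 17.04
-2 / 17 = -0.12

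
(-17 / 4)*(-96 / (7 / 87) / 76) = 66.72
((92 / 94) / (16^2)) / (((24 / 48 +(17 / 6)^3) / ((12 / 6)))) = 621 / 1887896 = 0.00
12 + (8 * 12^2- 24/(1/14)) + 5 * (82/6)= 2689/3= 896.33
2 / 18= 1 / 9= 0.11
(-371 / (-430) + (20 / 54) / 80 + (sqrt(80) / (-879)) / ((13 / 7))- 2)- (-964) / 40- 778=-35063713 / 46440- 28* sqrt(5) / 11427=-755.04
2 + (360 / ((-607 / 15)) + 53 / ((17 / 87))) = 2727715 / 10319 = 264.34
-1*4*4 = -16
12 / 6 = 2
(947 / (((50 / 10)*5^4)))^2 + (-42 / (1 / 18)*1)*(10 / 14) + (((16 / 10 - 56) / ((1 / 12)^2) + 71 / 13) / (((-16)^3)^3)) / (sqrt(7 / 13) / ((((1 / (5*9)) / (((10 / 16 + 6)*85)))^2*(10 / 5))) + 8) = -32682640292693419671049903129468724721 / 60533702405206184206781440000000000 + 4182312396668625*sqrt(91) / 82516443793213923754053071798272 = -539.91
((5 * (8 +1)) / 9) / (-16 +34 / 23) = -115 / 334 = -0.34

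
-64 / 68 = -16 / 17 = -0.94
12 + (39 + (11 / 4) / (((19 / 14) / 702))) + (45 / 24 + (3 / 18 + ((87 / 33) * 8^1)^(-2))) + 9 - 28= 4468549385 / 3067968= 1456.52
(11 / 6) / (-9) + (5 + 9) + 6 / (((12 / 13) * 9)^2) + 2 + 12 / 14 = 227803 / 13608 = 16.74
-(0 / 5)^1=0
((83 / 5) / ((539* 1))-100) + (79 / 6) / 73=-117791741 / 1180410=-99.79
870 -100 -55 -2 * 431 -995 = -1142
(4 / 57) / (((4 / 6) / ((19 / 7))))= 2 / 7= 0.29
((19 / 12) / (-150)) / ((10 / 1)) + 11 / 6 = 32981 / 18000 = 1.83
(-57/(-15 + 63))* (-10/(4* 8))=95/256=0.37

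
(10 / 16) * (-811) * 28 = -28385 / 2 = -14192.50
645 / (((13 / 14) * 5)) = 1806 / 13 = 138.92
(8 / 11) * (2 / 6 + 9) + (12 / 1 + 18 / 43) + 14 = 47120 / 1419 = 33.21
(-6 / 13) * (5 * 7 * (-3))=630 / 13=48.46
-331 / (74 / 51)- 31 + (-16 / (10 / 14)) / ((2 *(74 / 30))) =-19511 / 74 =-263.66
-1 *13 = -13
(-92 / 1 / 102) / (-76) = 23 / 1938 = 0.01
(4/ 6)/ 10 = 1/ 15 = 0.07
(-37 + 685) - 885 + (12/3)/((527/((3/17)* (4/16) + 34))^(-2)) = 3866739259/5359225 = 721.51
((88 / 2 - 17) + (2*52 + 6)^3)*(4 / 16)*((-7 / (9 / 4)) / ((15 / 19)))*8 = -1416212728 / 135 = -10490464.65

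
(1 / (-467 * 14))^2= 1 / 42745444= 0.00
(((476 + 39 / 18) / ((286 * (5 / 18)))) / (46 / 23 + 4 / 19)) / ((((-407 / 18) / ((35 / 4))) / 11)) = -11.59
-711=-711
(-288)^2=82944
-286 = -286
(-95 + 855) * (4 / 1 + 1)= 3800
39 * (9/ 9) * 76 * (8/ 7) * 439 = 10409568/ 7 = 1487081.14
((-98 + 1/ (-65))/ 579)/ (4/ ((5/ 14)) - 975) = 6371/ 36272613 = 0.00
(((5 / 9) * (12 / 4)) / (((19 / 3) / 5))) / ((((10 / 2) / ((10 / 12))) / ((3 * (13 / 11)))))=325 / 418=0.78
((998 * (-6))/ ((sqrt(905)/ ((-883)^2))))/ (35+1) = -389064811 * sqrt(905)/ 2715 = -4310983.97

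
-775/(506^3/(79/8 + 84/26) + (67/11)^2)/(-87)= 4407425/4890949117953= 0.00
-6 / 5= -1.20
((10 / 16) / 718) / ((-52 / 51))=-255 / 298688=-0.00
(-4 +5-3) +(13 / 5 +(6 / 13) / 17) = 693 / 1105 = 0.63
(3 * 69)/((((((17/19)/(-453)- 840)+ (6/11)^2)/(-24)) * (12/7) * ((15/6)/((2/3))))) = 0.92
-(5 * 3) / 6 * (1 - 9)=20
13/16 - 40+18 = -21.19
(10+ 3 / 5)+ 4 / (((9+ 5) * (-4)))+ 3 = 947 / 70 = 13.53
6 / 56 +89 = 2495 / 28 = 89.11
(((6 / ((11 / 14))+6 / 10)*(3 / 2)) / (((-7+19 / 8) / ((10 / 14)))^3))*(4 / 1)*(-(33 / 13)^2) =3444249600 / 2936202451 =1.17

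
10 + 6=16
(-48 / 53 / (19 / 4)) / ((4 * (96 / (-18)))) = 9 / 1007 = 0.01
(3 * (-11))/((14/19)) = -627/14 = -44.79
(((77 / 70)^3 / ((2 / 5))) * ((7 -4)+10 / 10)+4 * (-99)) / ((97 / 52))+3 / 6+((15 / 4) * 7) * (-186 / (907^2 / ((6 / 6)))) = -204.66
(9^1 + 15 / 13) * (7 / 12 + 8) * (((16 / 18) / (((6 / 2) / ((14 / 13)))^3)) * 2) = 49743232 / 6940323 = 7.17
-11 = -11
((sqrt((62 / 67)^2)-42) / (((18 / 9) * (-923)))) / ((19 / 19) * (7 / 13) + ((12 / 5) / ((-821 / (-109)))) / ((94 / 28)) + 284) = 265478560 / 3396044282097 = 0.00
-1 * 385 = -385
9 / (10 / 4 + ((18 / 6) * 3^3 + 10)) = 18 / 187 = 0.10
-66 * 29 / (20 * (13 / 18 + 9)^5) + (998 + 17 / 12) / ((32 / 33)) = 108263061074379761 / 105043750000000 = 1030.65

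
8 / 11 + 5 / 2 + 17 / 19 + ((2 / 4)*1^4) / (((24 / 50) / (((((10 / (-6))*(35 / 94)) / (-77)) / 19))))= 4.12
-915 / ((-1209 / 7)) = 2135 / 403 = 5.30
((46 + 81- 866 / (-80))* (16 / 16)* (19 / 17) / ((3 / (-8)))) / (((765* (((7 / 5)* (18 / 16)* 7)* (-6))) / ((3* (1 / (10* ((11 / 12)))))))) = 837976 / 315436275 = 0.00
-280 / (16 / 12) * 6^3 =-45360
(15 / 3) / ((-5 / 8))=-8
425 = 425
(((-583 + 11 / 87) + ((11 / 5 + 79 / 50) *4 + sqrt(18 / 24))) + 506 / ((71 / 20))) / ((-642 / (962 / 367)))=31584549464 / 18192345975- 481 *sqrt(3) / 235614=1.73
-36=-36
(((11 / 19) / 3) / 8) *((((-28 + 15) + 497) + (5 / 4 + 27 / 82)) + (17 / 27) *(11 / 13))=307808083 / 26249184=11.73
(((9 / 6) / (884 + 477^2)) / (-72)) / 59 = -1 / 646865616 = -0.00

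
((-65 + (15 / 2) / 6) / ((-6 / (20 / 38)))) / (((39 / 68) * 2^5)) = 7225 / 23712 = 0.30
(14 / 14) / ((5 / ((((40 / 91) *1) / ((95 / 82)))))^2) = 430336 / 74736025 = 0.01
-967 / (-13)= 967 / 13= 74.38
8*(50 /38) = 200 /19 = 10.53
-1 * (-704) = 704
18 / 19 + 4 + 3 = 151 / 19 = 7.95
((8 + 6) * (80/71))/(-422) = -560/14981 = -0.04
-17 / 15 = -1.13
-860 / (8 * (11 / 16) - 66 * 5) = 1720 / 649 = 2.65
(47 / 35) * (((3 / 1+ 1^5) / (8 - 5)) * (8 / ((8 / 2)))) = 376 / 105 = 3.58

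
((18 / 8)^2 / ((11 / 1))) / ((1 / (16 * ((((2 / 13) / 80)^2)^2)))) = 81 / 804277760000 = 0.00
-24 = -24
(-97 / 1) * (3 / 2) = -291 / 2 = -145.50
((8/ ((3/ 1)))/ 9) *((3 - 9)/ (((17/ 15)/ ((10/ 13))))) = -800/ 663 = -1.21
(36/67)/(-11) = -36/737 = -0.05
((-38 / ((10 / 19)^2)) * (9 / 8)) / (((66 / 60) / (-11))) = 61731 / 40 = 1543.28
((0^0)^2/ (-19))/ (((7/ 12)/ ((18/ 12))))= -18/ 133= -0.14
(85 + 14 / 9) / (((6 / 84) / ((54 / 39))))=21812 / 13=1677.85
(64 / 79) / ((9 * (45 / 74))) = 4736 / 31995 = 0.15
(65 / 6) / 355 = 13 / 426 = 0.03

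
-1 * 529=-529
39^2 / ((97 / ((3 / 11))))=4563 / 1067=4.28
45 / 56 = 0.80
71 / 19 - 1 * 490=-9239 / 19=-486.26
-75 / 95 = -15 / 19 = -0.79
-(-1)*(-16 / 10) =-8 / 5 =-1.60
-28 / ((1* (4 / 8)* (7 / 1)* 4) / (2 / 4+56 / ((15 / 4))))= -463 / 15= -30.87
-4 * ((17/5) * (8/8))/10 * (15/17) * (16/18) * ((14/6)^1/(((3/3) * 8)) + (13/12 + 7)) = -134/15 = -8.93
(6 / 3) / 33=2 / 33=0.06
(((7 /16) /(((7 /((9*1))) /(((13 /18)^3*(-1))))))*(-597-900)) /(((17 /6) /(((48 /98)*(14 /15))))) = 1096303 /21420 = 51.18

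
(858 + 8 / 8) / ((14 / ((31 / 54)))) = 35.22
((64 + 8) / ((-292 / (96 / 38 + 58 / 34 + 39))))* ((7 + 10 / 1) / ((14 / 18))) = -2262168 / 9709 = -233.00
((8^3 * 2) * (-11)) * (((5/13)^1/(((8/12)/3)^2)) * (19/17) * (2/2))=-21669120/221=-98050.32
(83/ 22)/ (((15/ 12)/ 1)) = 166/ 55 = 3.02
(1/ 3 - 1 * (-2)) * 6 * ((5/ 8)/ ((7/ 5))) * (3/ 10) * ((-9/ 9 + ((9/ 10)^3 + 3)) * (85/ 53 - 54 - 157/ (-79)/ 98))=-175948560831/ 656521600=-268.00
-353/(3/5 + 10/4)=-3530/31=-113.87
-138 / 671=-0.21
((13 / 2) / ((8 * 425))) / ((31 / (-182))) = -1183 / 105400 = -0.01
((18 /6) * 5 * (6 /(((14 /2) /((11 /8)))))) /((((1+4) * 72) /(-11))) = -121 /224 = -0.54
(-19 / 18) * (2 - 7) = 95 / 18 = 5.28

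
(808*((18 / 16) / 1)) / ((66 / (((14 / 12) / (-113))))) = -707 / 4972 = -0.14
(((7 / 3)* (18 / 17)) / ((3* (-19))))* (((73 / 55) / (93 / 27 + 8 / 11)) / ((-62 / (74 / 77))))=48618 / 227445295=0.00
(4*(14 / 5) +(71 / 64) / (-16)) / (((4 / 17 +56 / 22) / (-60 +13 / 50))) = -31832288741 / 133120000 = -239.12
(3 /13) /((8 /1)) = 3 /104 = 0.03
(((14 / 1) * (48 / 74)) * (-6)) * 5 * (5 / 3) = -16800 / 37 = -454.05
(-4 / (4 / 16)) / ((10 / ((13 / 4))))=-5.20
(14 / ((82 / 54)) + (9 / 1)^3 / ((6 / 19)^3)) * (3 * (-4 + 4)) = 0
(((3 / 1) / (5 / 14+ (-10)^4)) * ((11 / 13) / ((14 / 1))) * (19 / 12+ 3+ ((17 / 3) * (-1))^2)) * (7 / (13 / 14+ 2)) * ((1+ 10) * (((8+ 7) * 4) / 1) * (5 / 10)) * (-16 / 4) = -2.10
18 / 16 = 9 / 8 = 1.12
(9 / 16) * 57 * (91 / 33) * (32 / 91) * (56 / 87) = 20.01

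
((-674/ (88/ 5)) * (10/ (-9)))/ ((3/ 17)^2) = 2434825/ 1782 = 1366.34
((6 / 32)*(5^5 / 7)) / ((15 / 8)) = 625 / 14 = 44.64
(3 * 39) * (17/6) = 663/2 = 331.50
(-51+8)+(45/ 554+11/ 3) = -65237/ 1662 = -39.25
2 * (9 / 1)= 18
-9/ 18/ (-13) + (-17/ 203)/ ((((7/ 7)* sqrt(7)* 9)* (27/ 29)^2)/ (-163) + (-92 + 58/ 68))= 431160394685350517/ 10948626685230219258-67720457916* sqrt(7)/ 140367008785002811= 0.04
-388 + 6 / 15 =-1938 / 5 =-387.60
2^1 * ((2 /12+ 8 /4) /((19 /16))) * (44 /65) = 704 /285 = 2.47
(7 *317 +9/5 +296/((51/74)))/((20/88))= 14868128/1275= 11661.28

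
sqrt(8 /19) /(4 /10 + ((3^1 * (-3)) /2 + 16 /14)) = -140 * sqrt(38) /3933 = -0.22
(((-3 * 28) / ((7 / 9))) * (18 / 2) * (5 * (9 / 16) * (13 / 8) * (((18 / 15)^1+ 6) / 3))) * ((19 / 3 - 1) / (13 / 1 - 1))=-9477 / 2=-4738.50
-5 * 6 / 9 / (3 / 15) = -50 / 3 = -16.67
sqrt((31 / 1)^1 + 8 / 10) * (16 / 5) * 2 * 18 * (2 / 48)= 24 * sqrt(795) / 25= 27.07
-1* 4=-4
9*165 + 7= 1492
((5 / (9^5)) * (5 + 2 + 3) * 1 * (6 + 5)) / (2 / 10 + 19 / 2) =5500 / 5727753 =0.00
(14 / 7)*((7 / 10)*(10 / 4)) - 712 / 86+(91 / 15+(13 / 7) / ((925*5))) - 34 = -273235171 / 8352750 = -32.71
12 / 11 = 1.09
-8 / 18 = -4 / 9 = -0.44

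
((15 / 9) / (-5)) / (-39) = 1 / 117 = 0.01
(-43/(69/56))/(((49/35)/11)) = -18920/69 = -274.20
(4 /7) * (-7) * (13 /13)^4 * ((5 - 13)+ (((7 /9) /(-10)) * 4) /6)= 4348 /135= 32.21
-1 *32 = -32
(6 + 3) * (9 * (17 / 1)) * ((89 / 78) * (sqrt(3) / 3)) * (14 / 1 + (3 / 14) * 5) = 2873187 * sqrt(3) / 364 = 13671.72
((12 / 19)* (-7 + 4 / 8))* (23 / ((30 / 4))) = -1196 / 95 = -12.59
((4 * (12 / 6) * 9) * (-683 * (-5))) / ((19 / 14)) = 3442320 / 19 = 181174.74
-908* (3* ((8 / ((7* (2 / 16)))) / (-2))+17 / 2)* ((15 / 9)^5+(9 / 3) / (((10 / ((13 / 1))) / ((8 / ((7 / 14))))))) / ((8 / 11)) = 2381136703 / 4860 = 489945.82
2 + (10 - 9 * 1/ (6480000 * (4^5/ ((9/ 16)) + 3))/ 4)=63018239999/ 5251520000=12.00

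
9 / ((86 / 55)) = 495 / 86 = 5.76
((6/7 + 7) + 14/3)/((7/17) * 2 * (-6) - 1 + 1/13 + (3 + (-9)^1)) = -58123/55062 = -1.06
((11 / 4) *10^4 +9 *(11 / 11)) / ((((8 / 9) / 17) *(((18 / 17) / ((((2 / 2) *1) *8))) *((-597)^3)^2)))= 7950101 / 90547399593051858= 0.00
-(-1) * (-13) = -13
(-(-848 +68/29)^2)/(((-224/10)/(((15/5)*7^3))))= 27628033335/841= 32851407.06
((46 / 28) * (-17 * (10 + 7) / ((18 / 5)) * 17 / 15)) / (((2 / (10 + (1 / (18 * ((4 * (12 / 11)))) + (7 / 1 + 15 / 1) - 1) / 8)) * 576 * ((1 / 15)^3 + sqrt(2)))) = -1.16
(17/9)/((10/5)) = 17/18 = 0.94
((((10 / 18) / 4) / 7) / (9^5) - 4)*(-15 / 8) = 297606935 / 39680928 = 7.50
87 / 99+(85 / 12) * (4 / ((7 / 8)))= 2561 / 77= 33.26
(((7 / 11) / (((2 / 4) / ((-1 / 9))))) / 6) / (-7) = 1 / 297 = 0.00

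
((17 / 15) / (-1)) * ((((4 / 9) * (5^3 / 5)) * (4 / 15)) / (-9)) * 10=2720 / 729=3.73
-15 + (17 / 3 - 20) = -88 / 3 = -29.33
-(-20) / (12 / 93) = 155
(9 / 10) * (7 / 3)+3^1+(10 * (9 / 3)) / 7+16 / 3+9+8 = 6661 / 210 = 31.72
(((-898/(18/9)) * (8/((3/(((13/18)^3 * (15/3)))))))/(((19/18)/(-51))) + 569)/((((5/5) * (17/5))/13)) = 10957225565/26163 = 418806.16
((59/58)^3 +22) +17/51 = 13688641/585336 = 23.39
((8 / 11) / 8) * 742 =67.45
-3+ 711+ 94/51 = 36202/51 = 709.84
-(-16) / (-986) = -8 / 493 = -0.02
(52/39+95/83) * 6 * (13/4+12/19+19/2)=627489/3154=198.95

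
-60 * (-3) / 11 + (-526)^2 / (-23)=-3039296 / 253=-12013.03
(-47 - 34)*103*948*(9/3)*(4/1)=-94909968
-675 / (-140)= 135 / 28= 4.82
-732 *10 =-7320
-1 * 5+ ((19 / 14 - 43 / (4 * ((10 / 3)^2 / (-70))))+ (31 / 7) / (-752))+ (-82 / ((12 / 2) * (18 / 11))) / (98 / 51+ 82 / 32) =53923339877 / 866743920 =62.21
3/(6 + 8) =3/14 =0.21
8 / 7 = 1.14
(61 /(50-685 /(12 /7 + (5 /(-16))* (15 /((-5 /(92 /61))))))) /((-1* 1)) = 2379 /6590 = 0.36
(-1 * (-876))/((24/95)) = 6935/2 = 3467.50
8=8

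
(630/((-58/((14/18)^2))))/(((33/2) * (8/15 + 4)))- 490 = -47839435/97614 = -490.09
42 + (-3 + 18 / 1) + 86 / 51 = 2993 / 51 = 58.69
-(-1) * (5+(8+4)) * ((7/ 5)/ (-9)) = -119/ 45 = -2.64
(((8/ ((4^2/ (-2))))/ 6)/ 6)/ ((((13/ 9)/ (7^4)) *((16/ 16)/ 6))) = -7203/ 26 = -277.04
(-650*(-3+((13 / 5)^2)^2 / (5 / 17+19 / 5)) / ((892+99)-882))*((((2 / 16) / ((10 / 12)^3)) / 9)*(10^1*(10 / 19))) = -6.15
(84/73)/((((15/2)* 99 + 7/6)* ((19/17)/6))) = 25704/3094397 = 0.01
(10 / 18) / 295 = 1 / 531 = 0.00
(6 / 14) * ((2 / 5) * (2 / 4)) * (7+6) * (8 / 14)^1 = 156 / 245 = 0.64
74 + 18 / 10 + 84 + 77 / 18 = 14767 / 90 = 164.08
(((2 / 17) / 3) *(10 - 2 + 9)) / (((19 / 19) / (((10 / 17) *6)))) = 40 / 17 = 2.35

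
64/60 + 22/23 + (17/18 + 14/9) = 3121/690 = 4.52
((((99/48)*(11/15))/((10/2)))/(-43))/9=-121/154800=-0.00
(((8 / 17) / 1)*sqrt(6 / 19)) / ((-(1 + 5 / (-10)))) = -16*sqrt(114) / 323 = -0.53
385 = 385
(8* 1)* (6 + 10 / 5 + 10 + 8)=208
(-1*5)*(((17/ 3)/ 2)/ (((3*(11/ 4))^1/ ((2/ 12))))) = -85/ 297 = -0.29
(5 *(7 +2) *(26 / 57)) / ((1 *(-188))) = -195 / 1786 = -0.11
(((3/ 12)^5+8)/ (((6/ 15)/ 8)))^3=68744645632125/ 16777216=4097500.18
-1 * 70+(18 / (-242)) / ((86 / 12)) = -364264 / 5203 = -70.01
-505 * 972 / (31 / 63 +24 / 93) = -191729916 / 293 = -654368.31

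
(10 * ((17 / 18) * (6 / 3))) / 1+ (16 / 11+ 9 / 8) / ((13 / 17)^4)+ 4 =688387211 / 22620312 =30.43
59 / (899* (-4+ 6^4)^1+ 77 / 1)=59 / 1161585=0.00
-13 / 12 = -1.08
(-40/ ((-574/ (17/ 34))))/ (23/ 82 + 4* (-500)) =-20/ 1147839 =-0.00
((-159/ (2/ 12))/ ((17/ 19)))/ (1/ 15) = -271890/ 17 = -15993.53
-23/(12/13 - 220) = 299/2848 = 0.10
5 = 5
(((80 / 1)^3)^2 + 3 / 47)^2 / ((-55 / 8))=-1214410592879183396864000072 / 121495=-9995560252513958573307.54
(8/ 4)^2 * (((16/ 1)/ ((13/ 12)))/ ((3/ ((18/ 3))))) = 1536/ 13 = 118.15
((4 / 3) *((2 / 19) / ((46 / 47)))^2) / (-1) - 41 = -23498023 / 572907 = -41.02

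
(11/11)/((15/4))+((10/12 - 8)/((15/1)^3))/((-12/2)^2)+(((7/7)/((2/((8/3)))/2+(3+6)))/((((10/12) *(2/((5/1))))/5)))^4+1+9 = 61309657/3645000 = 16.82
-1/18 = -0.06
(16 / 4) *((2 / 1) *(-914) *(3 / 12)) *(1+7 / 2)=-8226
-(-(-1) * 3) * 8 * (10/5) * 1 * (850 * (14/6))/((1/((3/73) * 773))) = -220768800/73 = -3024230.14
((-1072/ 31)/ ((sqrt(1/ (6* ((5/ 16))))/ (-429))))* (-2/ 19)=-229944* sqrt(30)/ 589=-2138.29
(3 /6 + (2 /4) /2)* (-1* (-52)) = 39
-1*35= -35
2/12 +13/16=47/48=0.98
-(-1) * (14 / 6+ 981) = 2950 / 3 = 983.33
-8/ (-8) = 1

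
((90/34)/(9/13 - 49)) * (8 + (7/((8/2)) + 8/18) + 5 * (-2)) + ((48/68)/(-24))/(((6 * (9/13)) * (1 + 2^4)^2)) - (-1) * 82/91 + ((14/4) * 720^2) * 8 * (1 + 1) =880287609272874245/30322957392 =29030400.89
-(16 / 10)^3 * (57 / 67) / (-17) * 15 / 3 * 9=262656 / 28475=9.22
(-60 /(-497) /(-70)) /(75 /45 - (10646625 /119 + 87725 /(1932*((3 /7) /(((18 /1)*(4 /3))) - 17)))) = 0.00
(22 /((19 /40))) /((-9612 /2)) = -440 /45657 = -0.01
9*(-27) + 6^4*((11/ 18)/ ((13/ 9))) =3969/ 13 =305.31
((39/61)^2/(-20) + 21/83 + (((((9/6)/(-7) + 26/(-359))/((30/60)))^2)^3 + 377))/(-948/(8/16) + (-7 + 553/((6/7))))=-0.30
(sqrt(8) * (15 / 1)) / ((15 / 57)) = 114 * sqrt(2) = 161.22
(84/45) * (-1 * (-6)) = 56/5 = 11.20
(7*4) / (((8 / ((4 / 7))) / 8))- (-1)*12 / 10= 86 / 5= 17.20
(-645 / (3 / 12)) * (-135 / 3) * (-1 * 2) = -232200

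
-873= -873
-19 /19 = -1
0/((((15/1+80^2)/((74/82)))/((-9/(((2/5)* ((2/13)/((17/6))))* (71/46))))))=0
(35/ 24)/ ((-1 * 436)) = -35/ 10464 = -0.00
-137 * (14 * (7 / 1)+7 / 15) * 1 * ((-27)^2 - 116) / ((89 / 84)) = -3473118236 / 445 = -7804760.08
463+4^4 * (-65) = -16177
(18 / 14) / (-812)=-9 / 5684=-0.00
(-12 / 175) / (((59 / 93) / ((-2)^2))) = -4464 / 10325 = -0.43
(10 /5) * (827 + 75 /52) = 43079 /26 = 1656.88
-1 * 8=-8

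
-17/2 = -8.50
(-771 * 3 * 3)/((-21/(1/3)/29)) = 22359/7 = 3194.14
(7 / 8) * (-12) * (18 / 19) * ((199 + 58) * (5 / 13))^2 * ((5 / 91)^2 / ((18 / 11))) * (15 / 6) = -6811303125 / 15194452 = -448.28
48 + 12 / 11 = 49.09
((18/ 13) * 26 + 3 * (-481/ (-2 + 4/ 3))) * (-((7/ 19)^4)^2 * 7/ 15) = -59198741469/ 169835630410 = -0.35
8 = 8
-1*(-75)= 75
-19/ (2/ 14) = -133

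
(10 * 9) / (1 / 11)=990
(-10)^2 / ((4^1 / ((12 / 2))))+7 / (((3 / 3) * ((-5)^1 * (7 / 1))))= 149.80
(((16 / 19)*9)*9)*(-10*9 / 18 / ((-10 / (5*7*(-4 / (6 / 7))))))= -105840 / 19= -5570.53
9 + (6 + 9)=24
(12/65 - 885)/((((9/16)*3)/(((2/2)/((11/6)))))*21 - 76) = 1840416/22945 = 80.21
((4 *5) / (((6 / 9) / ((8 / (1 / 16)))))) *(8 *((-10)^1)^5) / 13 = -3072000000 / 13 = -236307692.31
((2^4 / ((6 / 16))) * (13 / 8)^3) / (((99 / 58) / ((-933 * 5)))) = -99073715 / 198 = -500372.30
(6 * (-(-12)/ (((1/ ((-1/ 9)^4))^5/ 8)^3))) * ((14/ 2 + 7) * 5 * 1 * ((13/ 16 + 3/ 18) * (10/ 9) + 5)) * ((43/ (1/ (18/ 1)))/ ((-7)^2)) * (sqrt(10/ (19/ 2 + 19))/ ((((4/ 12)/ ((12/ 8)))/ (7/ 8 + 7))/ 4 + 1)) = 1158041600 * sqrt(285)/ 240688453626810669157686271238885247852429371397014156214129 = 0.00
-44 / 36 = -11 / 9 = -1.22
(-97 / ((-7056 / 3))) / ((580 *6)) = 0.00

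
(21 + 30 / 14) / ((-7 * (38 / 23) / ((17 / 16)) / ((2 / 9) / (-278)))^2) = 152881 / 1224900701696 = 0.00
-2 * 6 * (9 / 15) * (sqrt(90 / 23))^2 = -648 / 23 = -28.17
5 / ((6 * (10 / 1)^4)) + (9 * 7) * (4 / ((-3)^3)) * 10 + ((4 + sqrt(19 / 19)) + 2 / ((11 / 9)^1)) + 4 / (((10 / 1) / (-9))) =-3973063 / 44000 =-90.30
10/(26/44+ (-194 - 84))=-220/6103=-0.04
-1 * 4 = -4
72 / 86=36 / 43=0.84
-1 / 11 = -0.09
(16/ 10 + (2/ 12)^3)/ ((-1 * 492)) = -1733/ 531360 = -0.00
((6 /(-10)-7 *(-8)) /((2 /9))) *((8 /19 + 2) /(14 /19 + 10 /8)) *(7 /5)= 1605492 /3775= 425.30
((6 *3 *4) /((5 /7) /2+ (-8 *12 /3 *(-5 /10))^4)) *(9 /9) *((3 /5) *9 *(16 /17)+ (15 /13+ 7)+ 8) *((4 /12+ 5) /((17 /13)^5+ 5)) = 257361571584 /18251047740095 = 0.01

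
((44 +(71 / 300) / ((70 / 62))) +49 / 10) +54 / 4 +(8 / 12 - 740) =-2368533 / 3500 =-676.72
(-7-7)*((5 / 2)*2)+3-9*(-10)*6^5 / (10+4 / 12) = 2097443 / 31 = 67659.45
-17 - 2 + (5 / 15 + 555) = 1609 / 3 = 536.33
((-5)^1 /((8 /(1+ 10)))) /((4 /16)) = -27.50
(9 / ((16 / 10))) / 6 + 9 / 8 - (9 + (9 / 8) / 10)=-141 / 20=-7.05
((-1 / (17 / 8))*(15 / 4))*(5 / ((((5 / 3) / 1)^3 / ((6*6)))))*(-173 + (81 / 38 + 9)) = 17936316 / 1615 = 11106.08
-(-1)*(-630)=-630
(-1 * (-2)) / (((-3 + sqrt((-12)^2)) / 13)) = 26 / 9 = 2.89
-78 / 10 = -7.80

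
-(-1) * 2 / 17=2 / 17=0.12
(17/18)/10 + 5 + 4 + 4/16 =841/90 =9.34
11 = 11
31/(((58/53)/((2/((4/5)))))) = 70.82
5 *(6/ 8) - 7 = -13/ 4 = -3.25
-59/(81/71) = -4189/81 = -51.72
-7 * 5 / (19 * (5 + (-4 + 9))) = -7 / 38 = -0.18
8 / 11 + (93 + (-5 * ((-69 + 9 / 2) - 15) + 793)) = 28253 / 22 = 1284.23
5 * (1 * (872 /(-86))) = -2180 /43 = -50.70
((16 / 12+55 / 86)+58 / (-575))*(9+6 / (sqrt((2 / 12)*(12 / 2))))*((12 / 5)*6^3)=359913456 / 24725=14556.66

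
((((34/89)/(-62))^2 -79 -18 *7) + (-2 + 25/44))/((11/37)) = -2558199203259/3684247204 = -694.36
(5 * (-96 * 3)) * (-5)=7200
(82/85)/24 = 41/1020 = 0.04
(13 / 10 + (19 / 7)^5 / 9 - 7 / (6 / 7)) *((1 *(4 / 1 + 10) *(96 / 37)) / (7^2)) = 459976448 / 65295195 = 7.04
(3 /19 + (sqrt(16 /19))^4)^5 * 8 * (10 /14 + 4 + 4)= 1466025450242984 /42917463804607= 34.16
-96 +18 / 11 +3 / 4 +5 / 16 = -16421 / 176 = -93.30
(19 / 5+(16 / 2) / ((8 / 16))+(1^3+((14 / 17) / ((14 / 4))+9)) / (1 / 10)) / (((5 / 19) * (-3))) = -65759 / 425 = -154.73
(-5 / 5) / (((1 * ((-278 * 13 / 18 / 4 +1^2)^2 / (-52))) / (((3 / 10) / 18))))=5616 / 15682205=0.00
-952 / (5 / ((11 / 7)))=-1496 / 5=-299.20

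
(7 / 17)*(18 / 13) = 126 / 221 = 0.57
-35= -35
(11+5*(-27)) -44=-168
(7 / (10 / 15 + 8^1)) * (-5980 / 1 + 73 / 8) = -1003107 / 208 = -4822.63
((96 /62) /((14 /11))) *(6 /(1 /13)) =20592 /217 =94.89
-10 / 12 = -0.83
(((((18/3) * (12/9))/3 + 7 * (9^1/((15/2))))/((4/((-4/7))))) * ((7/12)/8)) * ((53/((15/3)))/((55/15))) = -4399/13200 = -0.33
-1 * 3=-3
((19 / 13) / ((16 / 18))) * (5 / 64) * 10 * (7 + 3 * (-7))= -29925 / 1664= -17.98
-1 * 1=-1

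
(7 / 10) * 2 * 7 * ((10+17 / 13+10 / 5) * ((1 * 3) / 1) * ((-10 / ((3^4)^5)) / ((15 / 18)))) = -33908 / 25182331785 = -0.00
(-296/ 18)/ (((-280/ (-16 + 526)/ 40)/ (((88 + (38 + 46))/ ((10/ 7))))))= 432752/ 3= 144250.67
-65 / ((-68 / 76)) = 1235 / 17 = 72.65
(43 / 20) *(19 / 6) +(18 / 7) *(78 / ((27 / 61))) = 386359 / 840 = 459.95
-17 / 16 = -1.06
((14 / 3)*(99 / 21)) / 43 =0.51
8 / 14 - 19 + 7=-11.43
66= 66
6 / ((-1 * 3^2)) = -2 / 3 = -0.67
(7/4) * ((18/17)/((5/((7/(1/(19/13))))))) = 8379/2210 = 3.79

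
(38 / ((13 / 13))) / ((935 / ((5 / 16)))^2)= 19 / 4476032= 0.00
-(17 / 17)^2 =-1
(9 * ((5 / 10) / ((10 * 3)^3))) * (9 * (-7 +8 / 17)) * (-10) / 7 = 333 / 23800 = 0.01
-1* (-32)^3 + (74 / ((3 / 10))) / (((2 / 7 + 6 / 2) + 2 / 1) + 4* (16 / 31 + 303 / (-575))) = 64395044284 / 1962363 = 32815.05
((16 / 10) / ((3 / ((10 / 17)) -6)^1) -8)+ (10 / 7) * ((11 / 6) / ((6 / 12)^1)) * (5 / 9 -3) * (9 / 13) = -15268 / 819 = -18.64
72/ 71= 1.01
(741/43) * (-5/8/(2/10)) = -18525/344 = -53.85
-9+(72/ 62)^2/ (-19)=-9.07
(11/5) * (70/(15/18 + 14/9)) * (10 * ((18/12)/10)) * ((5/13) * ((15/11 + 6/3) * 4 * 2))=559440/559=1000.79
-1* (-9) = 9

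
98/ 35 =14/ 5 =2.80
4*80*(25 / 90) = 800 / 9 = 88.89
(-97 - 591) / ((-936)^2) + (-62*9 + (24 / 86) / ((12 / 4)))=-1313598289 / 2354508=-557.91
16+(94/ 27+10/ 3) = 616/ 27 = 22.81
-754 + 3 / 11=-8291 / 11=-753.73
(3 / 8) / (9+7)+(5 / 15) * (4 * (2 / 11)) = 1123 / 4224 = 0.27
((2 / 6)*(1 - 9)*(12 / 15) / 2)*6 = -32 / 5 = -6.40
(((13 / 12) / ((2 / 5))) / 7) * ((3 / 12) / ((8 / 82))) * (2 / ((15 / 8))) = 533 / 504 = 1.06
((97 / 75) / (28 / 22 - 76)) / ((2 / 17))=-18139 / 123300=-0.15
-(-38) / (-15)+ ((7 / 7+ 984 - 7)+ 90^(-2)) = 7901281 / 8100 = 975.47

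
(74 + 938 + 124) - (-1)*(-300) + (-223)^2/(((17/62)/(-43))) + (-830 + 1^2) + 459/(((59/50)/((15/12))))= -15643157235/2006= -7798184.07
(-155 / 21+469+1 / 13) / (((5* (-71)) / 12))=-504172 / 32305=-15.61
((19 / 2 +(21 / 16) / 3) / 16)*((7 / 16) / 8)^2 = 7791 / 4194304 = 0.00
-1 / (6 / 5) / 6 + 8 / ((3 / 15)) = 1435 / 36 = 39.86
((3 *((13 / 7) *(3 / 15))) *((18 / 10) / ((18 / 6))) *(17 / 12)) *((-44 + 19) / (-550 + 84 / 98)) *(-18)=-5967 / 7688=-0.78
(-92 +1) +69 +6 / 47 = -1028 / 47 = -21.87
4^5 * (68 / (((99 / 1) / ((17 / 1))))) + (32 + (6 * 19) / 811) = 962596918 / 80289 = 11989.15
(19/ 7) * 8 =152/ 7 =21.71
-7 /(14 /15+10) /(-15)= 7 /164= 0.04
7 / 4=1.75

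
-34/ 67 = -0.51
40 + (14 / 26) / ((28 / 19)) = 2099 / 52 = 40.37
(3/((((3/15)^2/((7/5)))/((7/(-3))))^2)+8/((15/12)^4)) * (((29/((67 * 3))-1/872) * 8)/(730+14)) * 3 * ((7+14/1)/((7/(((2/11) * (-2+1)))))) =-941308618903/18677422500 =-50.40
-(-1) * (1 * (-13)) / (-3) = 4.33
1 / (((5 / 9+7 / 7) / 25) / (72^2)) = 583200 / 7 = 83314.29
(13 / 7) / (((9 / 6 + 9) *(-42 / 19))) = -247 / 3087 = -0.08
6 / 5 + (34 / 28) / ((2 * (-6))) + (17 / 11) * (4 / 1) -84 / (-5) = 44501 / 1848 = 24.08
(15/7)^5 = 759375/16807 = 45.18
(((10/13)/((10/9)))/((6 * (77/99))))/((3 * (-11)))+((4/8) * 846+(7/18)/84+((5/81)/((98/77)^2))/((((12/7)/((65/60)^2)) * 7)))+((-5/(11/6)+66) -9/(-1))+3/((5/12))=9856136327159/19615115520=502.48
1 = 1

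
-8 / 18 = -4 / 9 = -0.44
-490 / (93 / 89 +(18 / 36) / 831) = -14495964 / 30931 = -468.65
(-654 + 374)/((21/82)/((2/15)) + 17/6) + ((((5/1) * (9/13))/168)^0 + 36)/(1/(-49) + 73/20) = -48.70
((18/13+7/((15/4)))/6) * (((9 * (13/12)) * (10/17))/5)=317/510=0.62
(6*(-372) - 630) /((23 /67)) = -191754 /23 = -8337.13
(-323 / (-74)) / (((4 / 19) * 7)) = 6137 / 2072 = 2.96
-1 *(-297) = 297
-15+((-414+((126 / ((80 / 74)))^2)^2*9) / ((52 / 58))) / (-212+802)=7705616984768181 / 2454400000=3139511.48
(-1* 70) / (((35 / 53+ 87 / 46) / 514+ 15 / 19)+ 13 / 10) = -1190475400 / 35619671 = -33.42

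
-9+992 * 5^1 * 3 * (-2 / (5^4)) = -7077 / 125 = -56.62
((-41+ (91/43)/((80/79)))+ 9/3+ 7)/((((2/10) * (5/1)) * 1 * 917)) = -99451/3154480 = -0.03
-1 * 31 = -31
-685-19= -704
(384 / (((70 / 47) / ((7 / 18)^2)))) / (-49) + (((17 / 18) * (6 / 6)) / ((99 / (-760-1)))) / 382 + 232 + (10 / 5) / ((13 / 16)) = 233.65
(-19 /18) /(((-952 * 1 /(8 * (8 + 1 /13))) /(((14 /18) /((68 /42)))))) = 4655 /135252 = 0.03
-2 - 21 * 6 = -128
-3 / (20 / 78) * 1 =-117 / 10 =-11.70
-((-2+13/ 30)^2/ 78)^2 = -4879681/ 4928040000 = -0.00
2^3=8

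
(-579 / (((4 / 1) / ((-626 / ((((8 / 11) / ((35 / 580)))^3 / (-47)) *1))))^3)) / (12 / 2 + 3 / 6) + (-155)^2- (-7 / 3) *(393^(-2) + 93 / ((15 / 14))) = 1083427109493969478292888620246332761297 / 61490990595220165960424037820661760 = 17619.28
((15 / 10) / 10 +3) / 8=63 / 160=0.39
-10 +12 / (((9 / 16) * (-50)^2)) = -18734 / 1875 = -9.99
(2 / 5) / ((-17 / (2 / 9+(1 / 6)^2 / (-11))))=-29 / 5610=-0.01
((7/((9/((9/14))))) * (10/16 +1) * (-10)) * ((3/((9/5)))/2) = -325/48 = -6.77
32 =32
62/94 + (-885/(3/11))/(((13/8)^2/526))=-5134259721/7943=-646387.98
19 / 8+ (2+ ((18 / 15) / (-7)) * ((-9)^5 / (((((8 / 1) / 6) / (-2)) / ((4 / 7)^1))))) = -16997537 / 1960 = -8672.21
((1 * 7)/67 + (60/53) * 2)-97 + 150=196614/3551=55.37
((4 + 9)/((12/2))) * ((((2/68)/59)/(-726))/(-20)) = 13/174762720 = 0.00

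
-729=-729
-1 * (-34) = 34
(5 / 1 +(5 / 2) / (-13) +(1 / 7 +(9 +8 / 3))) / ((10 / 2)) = 9073 / 2730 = 3.32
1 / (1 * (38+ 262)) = 1 / 300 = 0.00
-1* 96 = -96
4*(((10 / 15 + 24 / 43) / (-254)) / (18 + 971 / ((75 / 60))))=-790 / 32553021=-0.00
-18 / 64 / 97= -9 / 3104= -0.00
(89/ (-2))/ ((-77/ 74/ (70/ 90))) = 3293/ 99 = 33.26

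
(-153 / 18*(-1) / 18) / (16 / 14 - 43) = -119 / 10548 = -0.01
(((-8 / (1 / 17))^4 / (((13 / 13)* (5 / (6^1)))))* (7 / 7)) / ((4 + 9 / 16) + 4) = 32841793536 / 685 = 47944224.14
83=83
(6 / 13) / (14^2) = 3 / 1274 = 0.00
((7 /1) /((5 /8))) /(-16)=-7 /10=-0.70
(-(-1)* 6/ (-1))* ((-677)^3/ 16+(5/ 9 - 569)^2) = 24714612077/ 216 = 114419500.36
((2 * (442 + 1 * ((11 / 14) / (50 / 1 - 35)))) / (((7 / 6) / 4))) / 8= 92831 / 245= 378.90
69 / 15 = 23 / 5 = 4.60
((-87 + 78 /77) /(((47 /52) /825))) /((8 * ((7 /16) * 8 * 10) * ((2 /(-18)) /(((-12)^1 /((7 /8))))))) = -34597.92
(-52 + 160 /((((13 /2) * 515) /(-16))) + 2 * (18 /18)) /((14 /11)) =-373857 /9373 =-39.89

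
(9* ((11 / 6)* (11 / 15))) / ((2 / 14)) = 847 / 10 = 84.70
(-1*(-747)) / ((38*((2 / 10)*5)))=747 / 38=19.66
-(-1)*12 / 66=2 / 11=0.18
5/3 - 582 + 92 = -1465/3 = -488.33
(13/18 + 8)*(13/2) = 2041/36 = 56.69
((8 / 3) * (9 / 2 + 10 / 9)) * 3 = 404 / 9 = 44.89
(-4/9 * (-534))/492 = 178/369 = 0.48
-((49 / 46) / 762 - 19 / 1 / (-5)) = -666233 / 175260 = -3.80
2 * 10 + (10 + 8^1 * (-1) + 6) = 28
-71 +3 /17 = -1204 /17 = -70.82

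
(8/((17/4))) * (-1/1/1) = -32/17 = -1.88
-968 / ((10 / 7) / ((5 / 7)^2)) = -2420 / 7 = -345.71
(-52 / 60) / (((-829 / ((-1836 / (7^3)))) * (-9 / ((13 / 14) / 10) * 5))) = 2873 / 248803625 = 0.00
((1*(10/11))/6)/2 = 5/66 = 0.08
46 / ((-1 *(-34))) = 23 / 17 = 1.35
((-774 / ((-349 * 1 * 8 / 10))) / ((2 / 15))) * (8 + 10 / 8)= 192.32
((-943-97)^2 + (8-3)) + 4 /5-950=1080655.80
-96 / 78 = -16 / 13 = -1.23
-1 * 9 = -9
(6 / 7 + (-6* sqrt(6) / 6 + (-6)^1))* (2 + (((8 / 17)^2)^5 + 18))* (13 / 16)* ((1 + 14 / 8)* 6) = -38919798677463561 / 28223914606286-4324422075273729* sqrt(6) / 16127951203592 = -2035.75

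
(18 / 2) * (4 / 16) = 9 / 4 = 2.25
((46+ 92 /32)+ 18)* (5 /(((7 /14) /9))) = 24075 /4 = 6018.75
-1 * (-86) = 86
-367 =-367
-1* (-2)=2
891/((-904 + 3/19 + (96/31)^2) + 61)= -5422923/5071450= -1.07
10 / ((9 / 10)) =100 / 9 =11.11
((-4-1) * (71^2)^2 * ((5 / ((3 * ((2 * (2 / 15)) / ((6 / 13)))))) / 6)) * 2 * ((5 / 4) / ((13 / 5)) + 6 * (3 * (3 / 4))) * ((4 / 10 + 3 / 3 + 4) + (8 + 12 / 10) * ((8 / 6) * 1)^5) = -24785572121221375 / 328536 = -75442484602.06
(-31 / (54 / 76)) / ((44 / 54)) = -589 / 11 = -53.55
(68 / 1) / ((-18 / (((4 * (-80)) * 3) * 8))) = 87040 / 3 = 29013.33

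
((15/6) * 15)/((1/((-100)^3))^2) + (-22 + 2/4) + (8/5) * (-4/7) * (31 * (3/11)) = 28874999999977493/770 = 37499999999970.77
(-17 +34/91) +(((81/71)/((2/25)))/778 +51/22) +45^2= 222357348415/110586476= 2010.71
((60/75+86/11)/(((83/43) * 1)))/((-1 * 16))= -10191/36520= -0.28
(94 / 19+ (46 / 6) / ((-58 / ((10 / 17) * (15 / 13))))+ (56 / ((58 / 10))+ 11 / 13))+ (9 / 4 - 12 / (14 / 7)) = 5654547 / 487084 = 11.61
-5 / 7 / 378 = -5 / 2646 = -0.00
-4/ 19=-0.21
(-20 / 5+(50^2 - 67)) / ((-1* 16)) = -2429 / 16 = -151.81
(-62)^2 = 3844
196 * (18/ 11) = 3528/ 11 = 320.73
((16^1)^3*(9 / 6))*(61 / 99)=124928 / 33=3785.70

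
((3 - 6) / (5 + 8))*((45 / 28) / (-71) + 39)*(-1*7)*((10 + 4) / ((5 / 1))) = 176.30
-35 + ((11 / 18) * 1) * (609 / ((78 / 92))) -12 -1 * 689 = -34753 / 117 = -297.03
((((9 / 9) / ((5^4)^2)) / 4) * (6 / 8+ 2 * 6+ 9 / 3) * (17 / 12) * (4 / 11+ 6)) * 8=2499 / 3437500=0.00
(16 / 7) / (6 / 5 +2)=5 / 7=0.71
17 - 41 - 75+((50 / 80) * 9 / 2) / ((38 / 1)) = -60147 / 608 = -98.93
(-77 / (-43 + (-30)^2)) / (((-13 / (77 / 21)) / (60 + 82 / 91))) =670582 / 434499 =1.54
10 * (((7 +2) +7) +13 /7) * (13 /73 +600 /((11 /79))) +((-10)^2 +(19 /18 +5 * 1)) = 77868447989 /101178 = 769618.38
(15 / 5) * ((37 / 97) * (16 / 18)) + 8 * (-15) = -34624 / 291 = -118.98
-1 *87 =-87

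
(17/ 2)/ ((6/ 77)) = 1309/ 12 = 109.08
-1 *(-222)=222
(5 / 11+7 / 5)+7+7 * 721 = 278072 / 55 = 5055.85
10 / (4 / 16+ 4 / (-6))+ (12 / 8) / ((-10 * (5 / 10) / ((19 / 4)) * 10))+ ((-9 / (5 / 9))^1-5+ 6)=-15737 / 400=-39.34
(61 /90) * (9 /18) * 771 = 15677 /60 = 261.28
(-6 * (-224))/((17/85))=6720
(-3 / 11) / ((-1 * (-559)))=-3 / 6149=-0.00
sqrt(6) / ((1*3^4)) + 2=sqrt(6) / 81 + 2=2.03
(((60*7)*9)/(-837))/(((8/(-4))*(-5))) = -14/31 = -0.45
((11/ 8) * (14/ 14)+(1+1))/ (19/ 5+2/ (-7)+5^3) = 945/ 35984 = 0.03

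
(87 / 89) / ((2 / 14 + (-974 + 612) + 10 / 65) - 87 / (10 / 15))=-546 / 274921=-0.00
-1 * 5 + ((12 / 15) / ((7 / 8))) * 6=17 / 35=0.49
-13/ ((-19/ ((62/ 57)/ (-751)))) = -806/ 813333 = -0.00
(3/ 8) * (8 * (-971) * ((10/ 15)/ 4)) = -971/ 2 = -485.50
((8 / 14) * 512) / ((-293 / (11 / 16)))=-0.69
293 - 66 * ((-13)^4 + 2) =-1884865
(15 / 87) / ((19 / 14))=70 / 551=0.13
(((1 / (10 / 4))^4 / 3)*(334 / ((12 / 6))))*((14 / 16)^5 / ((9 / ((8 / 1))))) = 2806769 / 4320000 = 0.65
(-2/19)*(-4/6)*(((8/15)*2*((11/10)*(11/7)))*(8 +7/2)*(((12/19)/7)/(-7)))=-0.02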